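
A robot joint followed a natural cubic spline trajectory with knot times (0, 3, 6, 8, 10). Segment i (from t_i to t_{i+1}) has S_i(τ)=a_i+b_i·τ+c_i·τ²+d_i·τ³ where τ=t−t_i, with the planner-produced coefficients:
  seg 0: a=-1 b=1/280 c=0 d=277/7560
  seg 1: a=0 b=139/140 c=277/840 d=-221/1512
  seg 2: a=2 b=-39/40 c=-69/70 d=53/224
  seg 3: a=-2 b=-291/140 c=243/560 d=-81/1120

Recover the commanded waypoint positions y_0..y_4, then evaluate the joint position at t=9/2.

y_0=-1 y_1=0 y_2=2 y_3=-2 y_4=-5
S(9/2) = 3893/2240

y_0 = S_0(0) = a_0 = -1
y_1 = S_1(0) = a_1 = 0
y_2 = S_2(0) = a_2 = 2
y_3 = S_3(0) = a_3 = -2
y_4 = S_3(2) = -5
t_q=9/2 is in segment 1 (τ=3/2); S_1(τ)=3893/2240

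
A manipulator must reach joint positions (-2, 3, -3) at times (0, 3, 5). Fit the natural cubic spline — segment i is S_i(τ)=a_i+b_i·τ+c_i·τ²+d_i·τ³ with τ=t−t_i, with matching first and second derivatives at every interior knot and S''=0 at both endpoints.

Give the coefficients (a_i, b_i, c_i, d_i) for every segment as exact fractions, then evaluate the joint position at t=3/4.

  seg 0: a=-2 b=46/15 c=0 d=-7/45
  seg 1: a=3 b=-17/15 c=-7/5 d=7/30
S(3/4) = 15/64

Δ: Δ0=5/3, Δ1=-3
row 1: diag=10, rhs=-28; c'=1/5, d'=-14/5
back: M1=-14/5
M: M0=0, M1=-14/5, M2=0
seg 0: a=-2, c=M0/2=0, d=(M1−M0)/(6·3)=-7/45, b=Δ0−h0·(2M0+M1)/6=46/15
seg 1: a=3, c=M1/2=-7/5, d=(M2−M1)/(6·2)=7/30, b=Δ1−h1·(2M1+M2)/6=-17/15
t_q=3/4 → seg 0, τ=3/4; S=-2+46/15·τ+0·τ²+-7/45·τ³=15/64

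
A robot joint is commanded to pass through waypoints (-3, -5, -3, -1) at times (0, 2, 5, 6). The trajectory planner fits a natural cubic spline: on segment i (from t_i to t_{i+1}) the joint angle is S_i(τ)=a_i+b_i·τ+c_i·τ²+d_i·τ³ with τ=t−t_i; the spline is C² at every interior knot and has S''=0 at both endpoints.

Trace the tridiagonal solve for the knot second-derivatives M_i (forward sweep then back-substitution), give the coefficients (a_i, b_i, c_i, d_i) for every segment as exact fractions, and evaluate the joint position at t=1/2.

Δ: Δ0=-1, Δ1=2/3, Δ2=2
row 1: diag=10, rhs=10; c'=3/10, d'=1
row 2: denom=8−3·3/10=71/10; d'=(8−3·1)/(71/10)=50/71
back: M2=50/71
back: M1=1−3/10·50/71=56/71
M: M0=0, M1=56/71, M2=50/71, M3=0
seg 0: a=-3, c=M0/2=0, d=(M1−M0)/(6·2)=14/213, b=Δ0−h0·(2M0+M1)/6=-269/213
seg 1: a=-5, c=M1/2=28/71, d=(M2−M1)/(6·3)=-1/213, b=Δ1−h1·(2M1+M2)/6=-101/213
seg 2: a=-3, c=M2/2=25/71, d=(M3−M2)/(6·1)=-25/213, b=Δ2−h2·(2M2+M3)/6=376/213
t_q=1/2 → seg 0, τ=1/2; S=-3+-269/213·τ+0·τ²+14/213·τ³=-1029/284

  seg 0: a=-3 b=-269/213 c=0 d=14/213
  seg 1: a=-5 b=-101/213 c=28/71 d=-1/213
  seg 2: a=-3 b=376/213 c=25/71 d=-25/213
S(1/2) = -1029/284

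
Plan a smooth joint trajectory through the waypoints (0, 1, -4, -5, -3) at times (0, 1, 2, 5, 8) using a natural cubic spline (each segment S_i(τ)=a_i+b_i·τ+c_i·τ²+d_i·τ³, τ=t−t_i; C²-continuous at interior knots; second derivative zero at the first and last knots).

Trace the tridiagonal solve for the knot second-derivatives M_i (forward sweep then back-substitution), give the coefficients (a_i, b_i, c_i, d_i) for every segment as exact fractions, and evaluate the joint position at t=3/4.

  seg 0: a=0 b=911/336 c=0 d=-575/336
  seg 1: a=1 b=-407/168 c=-575/112 d=859/336
  seg 2: a=-4 b=-241/48 c=71/28 d=-109/336
  seg 3: a=-5 b=241/168 c=-43/112 d=43/1008
S(3/4) = 1343/1024

Δ: Δ0=1, Δ1=-5, Δ2=-1/3, Δ3=2/3
row 1: diag=4, rhs=-36; c'=1/4, d'=-9
row 2: denom=8−1·1/4=31/4; d'=(28−1·-9)/(31/4)=148/31
row 3: denom=12−3·12/31=336/31; d'=(6−3·148/31)/(336/31)=-43/56
back: M3=-43/56
back: M2=148/31−12/31·-43/56=71/14
back: M1=-9−1/4·71/14=-575/56
M: M0=0, M1=-575/56, M2=71/14, M3=-43/56, M4=0
seg 0: a=0, c=M0/2=0, d=(M1−M0)/(6·1)=-575/336, b=Δ0−h0·(2M0+M1)/6=911/336
seg 1: a=1, c=M1/2=-575/112, d=(M2−M1)/(6·1)=859/336, b=Δ1−h1·(2M1+M2)/6=-407/168
seg 2: a=-4, c=M2/2=71/28, d=(M3−M2)/(6·3)=-109/336, b=Δ2−h2·(2M2+M3)/6=-241/48
seg 3: a=-5, c=M3/2=-43/112, d=(M4−M3)/(6·3)=43/1008, b=Δ3−h3·(2M3+M4)/6=241/168
t_q=3/4 → seg 0, τ=3/4; S=0+911/336·τ+0·τ²+-575/336·τ³=1343/1024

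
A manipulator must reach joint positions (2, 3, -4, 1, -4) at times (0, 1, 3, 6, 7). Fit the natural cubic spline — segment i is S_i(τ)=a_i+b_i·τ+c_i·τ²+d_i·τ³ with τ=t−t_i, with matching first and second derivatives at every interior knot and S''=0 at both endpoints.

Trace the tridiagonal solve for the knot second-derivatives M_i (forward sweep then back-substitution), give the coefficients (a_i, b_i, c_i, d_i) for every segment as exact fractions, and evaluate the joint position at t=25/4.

Δ: Δ0=1, Δ1=-7/2, Δ2=5/3, Δ3=-5
row 1: diag=6, rhs=-27; c'=1/3, d'=-9/2
row 2: denom=10−2·1/3=28/3; d'=(31−2·-9/2)/(28/3)=30/7
row 3: denom=8−3·9/28=197/28; d'=(-40−3·30/7)/(197/28)=-1480/197
back: M3=-1480/197
back: M2=30/7−9/28·-1480/197=1320/197
back: M1=-9/2−1/3·1320/197=-2653/394
M: M0=0, M1=-2653/394, M2=1320/197, M3=-1480/197, M4=0
seg 0: a=2, c=M0/2=0, d=(M1−M0)/(6·1)=-2653/2364, b=Δ0−h0·(2M0+M1)/6=5017/2364
seg 1: a=3, c=M1/2=-2653/788, d=(M2−M1)/(6·2)=5293/4728, b=Δ1−h1·(2M1+M2)/6=-1471/1182
seg 2: a=-4, c=M2/2=660/197, d=(M3−M2)/(6·3)=-1400/1773, b=Δ2−h2·(2M2+M3)/6=-755/591
seg 3: a=1, c=M3/2=-740/197, d=(M4−M3)/(6·1)=740/591, b=Δ3−h3·(2M3+M4)/6=-1475/591
t_q=25/4 → seg 3, τ=1/4; S=1+-1475/591·τ+-740/197·τ²+740/591·τ³=507/3152

  seg 0: a=2 b=5017/2364 c=0 d=-2653/2364
  seg 1: a=3 b=-1471/1182 c=-2653/788 d=5293/4728
  seg 2: a=-4 b=-755/591 c=660/197 d=-1400/1773
  seg 3: a=1 b=-1475/591 c=-740/197 d=740/591
S(25/4) = 507/3152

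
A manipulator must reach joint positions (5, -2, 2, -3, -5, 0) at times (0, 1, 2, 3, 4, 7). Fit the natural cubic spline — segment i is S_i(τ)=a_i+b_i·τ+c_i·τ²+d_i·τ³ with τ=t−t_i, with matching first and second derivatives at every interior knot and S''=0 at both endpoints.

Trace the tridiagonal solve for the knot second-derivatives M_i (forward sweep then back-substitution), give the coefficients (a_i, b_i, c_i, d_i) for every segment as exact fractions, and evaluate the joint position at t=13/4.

  seg 0: a=5 b=-13819/1299 c=0 d=4726/1299
  seg 1: a=-2 b=359/1299 c=4726/433 d=-9341/1299
  seg 2: a=2 b=692/1299 c=-4615/433 d=6658/1299
  seg 3: a=-3 b=-7024/1299 c=2043/433 d=-1703/1299
  seg 4: a=-5 b=125/1299 c=340/433 d=-340/3897
S(13/4) = -112993/27712

Δ: Δ0=-7, Δ1=4, Δ2=-5, Δ3=-2, Δ4=5/3
row 1: diag=4, rhs=66; c'=1/4, d'=33/2
row 2: denom=4−1·1/4=15/4; d'=(-54−1·33/2)/(15/4)=-94/5
row 3: denom=4−1·4/15=56/15; d'=(18−1·-94/5)/(56/15)=69/7
row 4: denom=8−1·15/56=433/56; d'=(22−1·69/7)/(433/56)=680/433
back: M4=680/433
back: M3=69/7−15/56·680/433=4086/433
back: M2=-94/5−4/15·4086/433=-9230/433
back: M1=33/2−1/4·-9230/433=9452/433
M: M0=0, M1=9452/433, M2=-9230/433, M3=4086/433, M4=680/433, M5=0
seg 0: a=5, c=M0/2=0, d=(M1−M0)/(6·1)=4726/1299, b=Δ0−h0·(2M0+M1)/6=-13819/1299
seg 1: a=-2, c=M1/2=4726/433, d=(M2−M1)/(6·1)=-9341/1299, b=Δ1−h1·(2M1+M2)/6=359/1299
seg 2: a=2, c=M2/2=-4615/433, d=(M3−M2)/(6·1)=6658/1299, b=Δ2−h2·(2M2+M3)/6=692/1299
seg 3: a=-3, c=M3/2=2043/433, d=(M4−M3)/(6·1)=-1703/1299, b=Δ3−h3·(2M3+M4)/6=-7024/1299
seg 4: a=-5, c=M4/2=340/433, d=(M5−M4)/(6·3)=-340/3897, b=Δ4−h4·(2M4+M5)/6=125/1299
t_q=13/4 → seg 3, τ=1/4; S=-3+-7024/1299·τ+2043/433·τ²+-1703/1299·τ³=-112993/27712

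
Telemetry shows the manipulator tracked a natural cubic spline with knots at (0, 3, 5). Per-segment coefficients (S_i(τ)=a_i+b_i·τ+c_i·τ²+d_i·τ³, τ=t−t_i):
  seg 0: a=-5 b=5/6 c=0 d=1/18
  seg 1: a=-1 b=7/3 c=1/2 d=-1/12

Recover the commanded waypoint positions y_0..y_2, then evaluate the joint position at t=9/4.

y_0 = S_0(0) = a_0 = -5
y_1 = S_1(0) = a_1 = -1
y_2 = S_1(2) = 5
t_q=9/4 is in segment 0 (τ=9/4); S_0(τ)=-319/128

y_0=-5 y_1=-1 y_2=5
S(9/4) = -319/128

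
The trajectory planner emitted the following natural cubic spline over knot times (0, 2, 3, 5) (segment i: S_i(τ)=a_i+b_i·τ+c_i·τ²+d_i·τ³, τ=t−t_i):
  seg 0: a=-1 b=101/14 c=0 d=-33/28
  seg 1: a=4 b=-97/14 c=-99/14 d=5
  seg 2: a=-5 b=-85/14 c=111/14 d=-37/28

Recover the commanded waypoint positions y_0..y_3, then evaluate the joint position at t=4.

y_0 = S_0(0) = a_0 = -1
y_1 = S_1(0) = a_1 = 4
y_2 = S_2(0) = a_2 = -5
y_3 = S_2(2) = 4
t_q=4 is in segment 2 (τ=1); S_2(τ)=-125/28

y_0=-1 y_1=4 y_2=-5 y_3=4
S(4) = -125/28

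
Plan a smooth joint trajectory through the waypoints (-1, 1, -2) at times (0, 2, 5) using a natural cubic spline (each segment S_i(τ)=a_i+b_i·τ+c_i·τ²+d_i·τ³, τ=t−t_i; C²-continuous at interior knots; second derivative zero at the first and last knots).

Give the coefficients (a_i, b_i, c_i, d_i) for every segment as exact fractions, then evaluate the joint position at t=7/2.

  seg 0: a=-1 b=7/5 c=0 d=-1/10
  seg 1: a=1 b=1/5 c=-3/5 d=1/15
S(7/2) = 7/40

Δ: Δ0=1, Δ1=-1
row 1: diag=10, rhs=-12; c'=3/10, d'=-6/5
back: M1=-6/5
M: M0=0, M1=-6/5, M2=0
seg 0: a=-1, c=M0/2=0, d=(M1−M0)/(6·2)=-1/10, b=Δ0−h0·(2M0+M1)/6=7/5
seg 1: a=1, c=M1/2=-3/5, d=(M2−M1)/(6·3)=1/15, b=Δ1−h1·(2M1+M2)/6=1/5
t_q=7/2 → seg 1, τ=3/2; S=1+1/5·τ+-3/5·τ²+1/15·τ³=7/40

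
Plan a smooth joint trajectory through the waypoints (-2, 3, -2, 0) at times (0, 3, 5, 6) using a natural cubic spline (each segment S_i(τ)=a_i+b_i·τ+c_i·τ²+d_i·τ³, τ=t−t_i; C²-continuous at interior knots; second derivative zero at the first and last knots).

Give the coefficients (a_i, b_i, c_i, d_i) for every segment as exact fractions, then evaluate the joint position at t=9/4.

Δ: Δ0=5/3, Δ1=-5/2, Δ2=2
row 1: diag=10, rhs=-25; c'=1/5, d'=-5/2
row 2: denom=6−2·1/5=28/5; d'=(27−2·-5/2)/(28/5)=40/7
back: M2=40/7
back: M1=-5/2−1/5·40/7=-51/14
M: M0=0, M1=-51/14, M2=40/7, M3=0
seg 0: a=-2, c=M0/2=0, d=(M1−M0)/(6·3)=-17/84, b=Δ0−h0·(2M0+M1)/6=293/84
seg 1: a=3, c=M1/2=-51/28, d=(M2−M1)/(6·2)=131/168, b=Δ1−h1·(2M1+M2)/6=-83/42
seg 2: a=-2, c=M2/2=20/7, d=(M3−M2)/(6·1)=-20/21, b=Δ2−h2·(2M2+M3)/6=2/21
t_q=9/4 → seg 0, τ=9/4; S=-2+293/84·τ+0·τ²+-17/84·τ³=907/256

  seg 0: a=-2 b=293/84 c=0 d=-17/84
  seg 1: a=3 b=-83/42 c=-51/28 d=131/168
  seg 2: a=-2 b=2/21 c=20/7 d=-20/21
S(9/4) = 907/256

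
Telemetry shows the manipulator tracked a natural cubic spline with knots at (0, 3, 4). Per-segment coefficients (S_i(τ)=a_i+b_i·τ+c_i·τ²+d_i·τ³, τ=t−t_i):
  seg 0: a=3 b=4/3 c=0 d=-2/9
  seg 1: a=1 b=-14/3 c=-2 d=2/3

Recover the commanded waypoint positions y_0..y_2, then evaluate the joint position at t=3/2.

y_0 = S_0(0) = a_0 = 3
y_1 = S_1(0) = a_1 = 1
y_2 = S_1(1) = -5
t_q=3/2 is in segment 0 (τ=3/2); S_0(τ)=17/4

y_0=3 y_1=1 y_2=-5
S(3/2) = 17/4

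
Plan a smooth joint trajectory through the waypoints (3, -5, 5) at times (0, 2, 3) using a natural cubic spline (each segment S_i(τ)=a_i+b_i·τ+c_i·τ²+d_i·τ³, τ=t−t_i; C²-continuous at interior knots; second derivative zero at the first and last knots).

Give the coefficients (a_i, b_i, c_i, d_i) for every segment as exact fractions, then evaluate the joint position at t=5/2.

Δ: Δ0=-4, Δ1=10
row 1: diag=6, rhs=84; c'=1/6, d'=14
back: M1=14
M: M0=0, M1=14, M2=0
seg 0: a=3, c=M0/2=0, d=(M1−M0)/(6·2)=7/6, b=Δ0−h0·(2M0+M1)/6=-26/3
seg 1: a=-5, c=M1/2=7, d=(M2−M1)/(6·1)=-7/3, b=Δ1−h1·(2M1+M2)/6=16/3
t_q=5/2 → seg 1, τ=1/2; S=-5+16/3·τ+7·τ²+-7/3·τ³=-7/8

  seg 0: a=3 b=-26/3 c=0 d=7/6
  seg 1: a=-5 b=16/3 c=7 d=-7/3
S(5/2) = -7/8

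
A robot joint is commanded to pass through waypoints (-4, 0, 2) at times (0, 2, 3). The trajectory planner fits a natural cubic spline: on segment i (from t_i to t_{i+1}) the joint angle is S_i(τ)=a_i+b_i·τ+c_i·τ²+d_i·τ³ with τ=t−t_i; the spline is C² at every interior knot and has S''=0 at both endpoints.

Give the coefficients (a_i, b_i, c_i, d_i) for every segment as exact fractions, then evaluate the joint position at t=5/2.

  seg 0: a=-4 b=2 c=0 d=0
  seg 1: a=0 b=2 c=0 d=0
S(5/2) = 1

Δ: Δ0=2, Δ1=2
row 1: diag=6, rhs=0; c'=1/6, d'=0
back: M1=0
M: M0=0, M1=0, M2=0
seg 0: a=-4, c=M0/2=0, d=(M1−M0)/(6·2)=0, b=Δ0−h0·(2M0+M1)/6=2
seg 1: a=0, c=M1/2=0, d=(M2−M1)/(6·1)=0, b=Δ1−h1·(2M1+M2)/6=2
t_q=5/2 → seg 1, τ=1/2; S=0+2·τ+0·τ²+0·τ³=1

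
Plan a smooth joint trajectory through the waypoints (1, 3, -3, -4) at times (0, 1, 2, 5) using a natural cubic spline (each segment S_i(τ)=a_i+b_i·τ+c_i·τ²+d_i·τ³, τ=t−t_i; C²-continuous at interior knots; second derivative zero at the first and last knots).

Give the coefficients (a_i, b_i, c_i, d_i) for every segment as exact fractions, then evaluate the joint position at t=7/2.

Δ: Δ0=2, Δ1=-6, Δ2=-1/3
row 1: diag=4, rhs=-48; c'=1/4, d'=-12
row 2: denom=8−1·1/4=31/4; d'=(34−1·-12)/(31/4)=184/31
back: M2=184/31
back: M1=-12−1/4·184/31=-418/31
M: M0=0, M1=-418/31, M2=184/31, M3=0
seg 0: a=1, c=M0/2=0, d=(M1−M0)/(6·1)=-209/93, b=Δ0−h0·(2M0+M1)/6=395/93
seg 1: a=3, c=M1/2=-209/31, d=(M2−M1)/(6·1)=301/93, b=Δ1−h1·(2M1+M2)/6=-232/93
seg 2: a=-3, c=M2/2=92/31, d=(M3−M2)/(6·3)=-92/279, b=Δ2−h2·(2M2+M3)/6=-583/93
t_q=7/2 → seg 2, τ=3/2; S=-3+-583/93·τ+92/31·τ²+-92/279·τ³=-212/31

  seg 0: a=1 b=395/93 c=0 d=-209/93
  seg 1: a=3 b=-232/93 c=-209/31 d=301/93
  seg 2: a=-3 b=-583/93 c=92/31 d=-92/279
S(7/2) = -212/31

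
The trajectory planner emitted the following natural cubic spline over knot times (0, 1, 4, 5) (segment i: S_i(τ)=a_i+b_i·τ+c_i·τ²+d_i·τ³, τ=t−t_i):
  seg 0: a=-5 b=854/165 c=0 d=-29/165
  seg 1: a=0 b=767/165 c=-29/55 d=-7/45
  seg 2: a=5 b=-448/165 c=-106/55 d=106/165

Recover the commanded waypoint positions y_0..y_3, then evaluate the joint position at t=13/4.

y_0 = S_0(0) = a_0 = -5
y_1 = S_1(0) = a_1 = 0
y_2 = S_2(0) = a_2 = 5
y_3 = S_2(1) = 1
t_q=13/4 is in segment 1 (τ=9/4); S_1(τ)=21183/3520

y_0=-5 y_1=0 y_2=5 y_3=1
S(13/4) = 21183/3520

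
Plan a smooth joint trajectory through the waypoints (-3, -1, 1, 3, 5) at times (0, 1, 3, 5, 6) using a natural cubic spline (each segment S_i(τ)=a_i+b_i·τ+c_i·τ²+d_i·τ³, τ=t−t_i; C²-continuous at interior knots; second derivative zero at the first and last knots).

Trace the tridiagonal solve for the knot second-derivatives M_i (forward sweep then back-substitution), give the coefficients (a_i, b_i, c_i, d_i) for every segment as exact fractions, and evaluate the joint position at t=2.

Δ: Δ0=2, Δ1=1, Δ2=1, Δ3=2
row 1: diag=6, rhs=-6; c'=1/3, d'=-1
row 2: denom=8−2·1/3=22/3; d'=(0−2·-1)/(22/3)=3/11
row 3: denom=6−2·3/11=60/11; d'=(6−2·3/11)/(60/11)=1
back: M3=1
back: M2=3/11−3/11·1=0
back: M1=-1−1/3·0=-1
M: M0=0, M1=-1, M2=0, M3=1, M4=0
seg 0: a=-3, c=M0/2=0, d=(M1−M0)/(6·1)=-1/6, b=Δ0−h0·(2M0+M1)/6=13/6
seg 1: a=-1, c=M1/2=-1/2, d=(M2−M1)/(6·2)=1/12, b=Δ1−h1·(2M1+M2)/6=5/3
seg 2: a=1, c=M2/2=0, d=(M3−M2)/(6·2)=1/12, b=Δ2−h2·(2M2+M3)/6=2/3
seg 3: a=3, c=M3/2=1/2, d=(M4−M3)/(6·1)=-1/6, b=Δ3−h3·(2M3+M4)/6=5/3
t_q=2 → seg 1, τ=1; S=-1+5/3·τ+-1/2·τ²+1/12·τ³=1/4

  seg 0: a=-3 b=13/6 c=0 d=-1/6
  seg 1: a=-1 b=5/3 c=-1/2 d=1/12
  seg 2: a=1 b=2/3 c=0 d=1/12
  seg 3: a=3 b=5/3 c=1/2 d=-1/6
S(2) = 1/4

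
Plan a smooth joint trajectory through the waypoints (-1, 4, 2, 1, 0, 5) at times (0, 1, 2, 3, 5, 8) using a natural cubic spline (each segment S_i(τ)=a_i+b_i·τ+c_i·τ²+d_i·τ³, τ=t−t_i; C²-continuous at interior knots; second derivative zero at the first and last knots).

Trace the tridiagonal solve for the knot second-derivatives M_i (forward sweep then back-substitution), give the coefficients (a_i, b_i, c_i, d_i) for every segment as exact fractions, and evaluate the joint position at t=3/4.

  seg 0: a=-1 b=833/120 c=0 d=-233/120
  seg 1: a=4 b=67/60 c=-233/40 d=65/24
  seg 2: a=2 b=-289/120 c=23/10 d=-107/120
  seg 3: a=1 b=-29/60 c=-3/8 d=11/60
  seg 4: a=0 b=13/60 c=29/40 d=-29/360
S(3/4) = 8671/2560

Δ: Δ0=5, Δ1=-2, Δ2=-1, Δ3=-1/2, Δ4=5/3
row 1: diag=4, rhs=-42; c'=1/4, d'=-21/2
row 2: denom=4−1·1/4=15/4; d'=(6−1·-21/2)/(15/4)=22/5
row 3: denom=6−1·4/15=86/15; d'=(3−1·22/5)/(86/15)=-21/86
row 4: denom=10−2·15/43=400/43; d'=(13−2·-21/86)/(400/43)=29/20
back: M4=29/20
back: M3=-21/86−15/43·29/20=-3/4
back: M2=22/5−4/15·-3/4=23/5
back: M1=-21/2−1/4·23/5=-233/20
M: M0=0, M1=-233/20, M2=23/5, M3=-3/4, M4=29/20, M5=0
seg 0: a=-1, c=M0/2=0, d=(M1−M0)/(6·1)=-233/120, b=Δ0−h0·(2M0+M1)/6=833/120
seg 1: a=4, c=M1/2=-233/40, d=(M2−M1)/(6·1)=65/24, b=Δ1−h1·(2M1+M2)/6=67/60
seg 2: a=2, c=M2/2=23/10, d=(M3−M2)/(6·1)=-107/120, b=Δ2−h2·(2M2+M3)/6=-289/120
seg 3: a=1, c=M3/2=-3/8, d=(M4−M3)/(6·2)=11/60, b=Δ3−h3·(2M3+M4)/6=-29/60
seg 4: a=0, c=M4/2=29/40, d=(M5−M4)/(6·3)=-29/360, b=Δ4−h4·(2M4+M5)/6=13/60
t_q=3/4 → seg 0, τ=3/4; S=-1+833/120·τ+0·τ²+-233/120·τ³=8671/2560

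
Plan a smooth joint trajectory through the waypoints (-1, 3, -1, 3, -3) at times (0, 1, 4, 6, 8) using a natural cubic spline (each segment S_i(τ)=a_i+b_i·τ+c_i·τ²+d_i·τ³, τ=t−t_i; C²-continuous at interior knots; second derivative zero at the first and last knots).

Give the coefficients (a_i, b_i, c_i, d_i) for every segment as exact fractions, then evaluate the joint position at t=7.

  seg 0: a=-1 b=3989/804 c=0 d=-773/804
  seg 1: a=3 b=835/402 c=-773/268 d=1405/2412
  seg 2: a=-1 b=401/804 c=158/67 d=-2585/3216
  seg 3: a=3 b=115/402 c=-1321/536 d=1321/3216
S(7) = 1321/1072

Δ: Δ0=4, Δ1=-4/3, Δ2=2, Δ3=-3
row 1: diag=8, rhs=-32; c'=3/8, d'=-4
row 2: denom=10−3·3/8=71/8; d'=(20−3·-4)/(71/8)=256/71
row 3: denom=8−2·16/71=536/71; d'=(-30−2·256/71)/(536/71)=-1321/268
back: M3=-1321/268
back: M2=256/71−16/71·-1321/268=316/67
back: M1=-4−3/8·316/67=-773/134
M: M0=0, M1=-773/134, M2=316/67, M3=-1321/268, M4=0
seg 0: a=-1, c=M0/2=0, d=(M1−M0)/(6·1)=-773/804, b=Δ0−h0·(2M0+M1)/6=3989/804
seg 1: a=3, c=M1/2=-773/268, d=(M2−M1)/(6·3)=1405/2412, b=Δ1−h1·(2M1+M2)/6=835/402
seg 2: a=-1, c=M2/2=158/67, d=(M3−M2)/(6·2)=-2585/3216, b=Δ2−h2·(2M2+M3)/6=401/804
seg 3: a=3, c=M3/2=-1321/536, d=(M4−M3)/(6·2)=1321/3216, b=Δ3−h3·(2M3+M4)/6=115/402
t_q=7 → seg 3, τ=1; S=3+115/402·τ+-1321/536·τ²+1321/3216·τ³=1321/1072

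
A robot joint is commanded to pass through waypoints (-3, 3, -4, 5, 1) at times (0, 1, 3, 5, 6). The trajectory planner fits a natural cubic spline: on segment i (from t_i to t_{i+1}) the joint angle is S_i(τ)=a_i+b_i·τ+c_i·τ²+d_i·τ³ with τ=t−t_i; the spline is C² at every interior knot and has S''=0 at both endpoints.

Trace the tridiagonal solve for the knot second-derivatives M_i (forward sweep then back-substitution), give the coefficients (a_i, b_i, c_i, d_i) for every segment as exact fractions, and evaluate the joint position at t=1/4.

  seg 0: a=-3 b=497/60 c=0 d=-137/60
  seg 1: a=3 b=43/30 c=-137/20 d=263/120
  seg 2: a=-4 b=1/3 c=63/10 d=-253/120
  seg 3: a=5 b=7/30 c=-127/20 d=127/60
S(1/4) = -247/256

Δ: Δ0=6, Δ1=-7/2, Δ2=9/2, Δ3=-4
row 1: diag=6, rhs=-57; c'=1/3, d'=-19/2
row 2: denom=8−2·1/3=22/3; d'=(48−2·-19/2)/(22/3)=201/22
row 3: denom=6−2·3/11=60/11; d'=(-51−2·201/22)/(60/11)=-127/10
back: M3=-127/10
back: M2=201/22−3/11·-127/10=63/5
back: M1=-19/2−1/3·63/5=-137/10
M: M0=0, M1=-137/10, M2=63/5, M3=-127/10, M4=0
seg 0: a=-3, c=M0/2=0, d=(M1−M0)/(6·1)=-137/60, b=Δ0−h0·(2M0+M1)/6=497/60
seg 1: a=3, c=M1/2=-137/20, d=(M2−M1)/(6·2)=263/120, b=Δ1−h1·(2M1+M2)/6=43/30
seg 2: a=-4, c=M2/2=63/10, d=(M3−M2)/(6·2)=-253/120, b=Δ2−h2·(2M2+M3)/6=1/3
seg 3: a=5, c=M3/2=-127/20, d=(M4−M3)/(6·1)=127/60, b=Δ3−h3·(2M3+M4)/6=7/30
t_q=1/4 → seg 0, τ=1/4; S=-3+497/60·τ+0·τ²+-137/60·τ³=-247/256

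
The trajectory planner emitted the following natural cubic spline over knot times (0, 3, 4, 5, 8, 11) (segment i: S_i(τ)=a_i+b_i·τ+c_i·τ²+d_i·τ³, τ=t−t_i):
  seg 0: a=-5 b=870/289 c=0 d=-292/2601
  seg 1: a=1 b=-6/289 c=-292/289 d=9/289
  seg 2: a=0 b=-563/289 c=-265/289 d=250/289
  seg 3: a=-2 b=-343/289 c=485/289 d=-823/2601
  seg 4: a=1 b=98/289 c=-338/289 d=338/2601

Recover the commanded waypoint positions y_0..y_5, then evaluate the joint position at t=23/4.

y_0=-5 y_1=1 y_2=0 y_3=-2 y_4=1 y_5=-5
S(23/4) = -38465/18496

y_0 = S_0(0) = a_0 = -5
y_1 = S_1(0) = a_1 = 1
y_2 = S_2(0) = a_2 = 0
y_3 = S_3(0) = a_3 = -2
y_4 = S_4(0) = a_4 = 1
y_5 = S_4(3) = -5
t_q=23/4 is in segment 3 (τ=3/4); S_3(τ)=-38465/18496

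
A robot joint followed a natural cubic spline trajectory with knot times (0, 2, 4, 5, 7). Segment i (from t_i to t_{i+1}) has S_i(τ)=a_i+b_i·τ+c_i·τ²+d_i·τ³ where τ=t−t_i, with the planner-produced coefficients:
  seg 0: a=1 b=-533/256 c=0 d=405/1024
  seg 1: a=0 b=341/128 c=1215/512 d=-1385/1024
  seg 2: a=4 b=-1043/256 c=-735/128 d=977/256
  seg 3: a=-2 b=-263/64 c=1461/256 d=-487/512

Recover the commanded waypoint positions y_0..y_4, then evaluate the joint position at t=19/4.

y_0=1 y_1=0 y_2=4 y_3=-2 y_4=5
S(19/4) = -11069/16384

y_0 = S_0(0) = a_0 = 1
y_1 = S_1(0) = a_1 = 0
y_2 = S_2(0) = a_2 = 4
y_3 = S_3(0) = a_3 = -2
y_4 = S_3(2) = 5
t_q=19/4 is in segment 2 (τ=3/4); S_2(τ)=-11069/16384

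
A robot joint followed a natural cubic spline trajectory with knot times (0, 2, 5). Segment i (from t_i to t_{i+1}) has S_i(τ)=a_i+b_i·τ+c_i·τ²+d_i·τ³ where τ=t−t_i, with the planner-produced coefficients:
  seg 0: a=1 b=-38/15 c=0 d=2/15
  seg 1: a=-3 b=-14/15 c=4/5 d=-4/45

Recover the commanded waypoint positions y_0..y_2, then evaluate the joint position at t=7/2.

y_0 = S_0(0) = a_0 = 1
y_1 = S_1(0) = a_1 = -3
y_2 = S_1(3) = -1
t_q=7/2 is in segment 1 (τ=3/2); S_1(τ)=-29/10

y_0=1 y_1=-3 y_2=-1
S(7/2) = -29/10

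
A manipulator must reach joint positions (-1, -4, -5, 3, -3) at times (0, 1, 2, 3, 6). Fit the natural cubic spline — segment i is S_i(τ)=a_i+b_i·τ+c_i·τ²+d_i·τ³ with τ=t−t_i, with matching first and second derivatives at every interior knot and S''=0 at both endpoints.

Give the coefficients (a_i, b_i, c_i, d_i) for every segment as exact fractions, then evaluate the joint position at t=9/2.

Δ: Δ0=-3, Δ1=-1, Δ2=8, Δ3=-2
row 1: diag=4, rhs=12; c'=1/4, d'=3
row 2: denom=4−1·1/4=15/4; d'=(54−1·3)/(15/4)=68/5
row 3: denom=8−1·4/15=116/15; d'=(-60−1·68/5)/(116/15)=-276/29
back: M3=-276/29
back: M2=68/5−4/15·-276/29=468/29
back: M1=3−1/4·468/29=-30/29
M: M0=0, M1=-30/29, M2=468/29, M3=-276/29, M4=0
seg 0: a=-1, c=M0/2=0, d=(M1−M0)/(6·1)=-5/29, b=Δ0−h0·(2M0+M1)/6=-82/29
seg 1: a=-4, c=M1/2=-15/29, d=(M2−M1)/(6·1)=83/29, b=Δ1−h1·(2M1+M2)/6=-97/29
seg 2: a=-5, c=M2/2=234/29, d=(M3−M2)/(6·1)=-124/29, b=Δ2−h2·(2M2+M3)/6=122/29
seg 3: a=3, c=M3/2=-138/29, d=(M4−M3)/(6·3)=46/87, b=Δ3−h3·(2M3+M4)/6=218/29
t_q=9/2 → seg 3, τ=3/2; S=3+218/29·τ+-138/29·τ²+46/87·τ³=621/116

  seg 0: a=-1 b=-82/29 c=0 d=-5/29
  seg 1: a=-4 b=-97/29 c=-15/29 d=83/29
  seg 2: a=-5 b=122/29 c=234/29 d=-124/29
  seg 3: a=3 b=218/29 c=-138/29 d=46/87
S(9/2) = 621/116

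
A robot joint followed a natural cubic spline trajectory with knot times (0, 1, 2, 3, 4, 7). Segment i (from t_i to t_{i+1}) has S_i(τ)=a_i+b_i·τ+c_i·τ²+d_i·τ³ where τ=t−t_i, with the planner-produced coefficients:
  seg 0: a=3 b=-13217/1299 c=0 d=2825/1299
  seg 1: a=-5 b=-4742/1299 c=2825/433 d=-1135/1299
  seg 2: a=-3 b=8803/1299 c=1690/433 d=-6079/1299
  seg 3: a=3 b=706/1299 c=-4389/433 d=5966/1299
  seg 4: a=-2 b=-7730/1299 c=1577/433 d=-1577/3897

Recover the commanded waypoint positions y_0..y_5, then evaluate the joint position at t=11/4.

y_0 = S_0(0) = a_0 = 3
y_1 = S_1(0) = a_1 = -5
y_2 = S_2(0) = a_2 = -3
y_3 = S_3(0) = a_3 = 3
y_4 = S_4(0) = a_4 = -2
y_5 = S_4(3) = 2
t_q=11/4 is in segment 2 (τ=3/4); S_2(τ)=63841/27712

y_0=3 y_1=-5 y_2=-3 y_3=3 y_4=-2 y_5=2
S(11/4) = 63841/27712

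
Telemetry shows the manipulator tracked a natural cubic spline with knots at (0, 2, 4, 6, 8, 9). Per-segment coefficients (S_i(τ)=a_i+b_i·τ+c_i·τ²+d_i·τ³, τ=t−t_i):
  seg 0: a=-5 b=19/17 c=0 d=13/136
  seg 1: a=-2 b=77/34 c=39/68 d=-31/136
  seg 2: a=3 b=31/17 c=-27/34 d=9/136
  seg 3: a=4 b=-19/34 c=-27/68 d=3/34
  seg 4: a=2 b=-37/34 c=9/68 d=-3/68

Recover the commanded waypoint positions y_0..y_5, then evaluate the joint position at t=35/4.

y_0=-5 y_1=-2 y_2=3 y_3=4 y_4=2 y_5=1
S(35/4) = 5395/4352

y_0 = S_0(0) = a_0 = -5
y_1 = S_1(0) = a_1 = -2
y_2 = S_2(0) = a_2 = 3
y_3 = S_3(0) = a_3 = 4
y_4 = S_4(0) = a_4 = 2
y_5 = S_4(1) = 1
t_q=35/4 is in segment 4 (τ=3/4); S_4(τ)=5395/4352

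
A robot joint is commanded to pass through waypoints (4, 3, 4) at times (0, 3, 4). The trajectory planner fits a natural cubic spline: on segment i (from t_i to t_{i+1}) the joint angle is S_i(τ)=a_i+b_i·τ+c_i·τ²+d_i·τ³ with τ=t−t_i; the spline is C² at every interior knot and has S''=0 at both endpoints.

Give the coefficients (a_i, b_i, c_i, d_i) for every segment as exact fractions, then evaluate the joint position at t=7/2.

Δ: Δ0=-1/3, Δ1=1
row 1: diag=8, rhs=8; c'=1/8, d'=1
back: M1=1
M: M0=0, M1=1, M2=0
seg 0: a=4, c=M0/2=0, d=(M1−M0)/(6·3)=1/18, b=Δ0−h0·(2M0+M1)/6=-5/6
seg 1: a=3, c=M1/2=1/2, d=(M2−M1)/(6·1)=-1/6, b=Δ1−h1·(2M1+M2)/6=2/3
t_q=7/2 → seg 1, τ=1/2; S=3+2/3·τ+1/2·τ²+-1/6·τ³=55/16

  seg 0: a=4 b=-5/6 c=0 d=1/18
  seg 1: a=3 b=2/3 c=1/2 d=-1/6
S(7/2) = 55/16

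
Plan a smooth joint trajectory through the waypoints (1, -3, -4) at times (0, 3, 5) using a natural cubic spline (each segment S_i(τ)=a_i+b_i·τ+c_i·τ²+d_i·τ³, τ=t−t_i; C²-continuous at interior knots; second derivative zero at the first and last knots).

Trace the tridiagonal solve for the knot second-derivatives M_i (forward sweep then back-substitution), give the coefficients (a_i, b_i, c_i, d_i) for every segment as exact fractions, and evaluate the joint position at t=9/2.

  seg 0: a=1 b=-19/12 c=0 d=1/36
  seg 1: a=-3 b=-5/6 c=1/4 d=-1/24
S(9/2) = -245/64

Δ: Δ0=-4/3, Δ1=-1/2
row 1: diag=10, rhs=5; c'=1/5, d'=1/2
back: M1=1/2
M: M0=0, M1=1/2, M2=0
seg 0: a=1, c=M0/2=0, d=(M1−M0)/(6·3)=1/36, b=Δ0−h0·(2M0+M1)/6=-19/12
seg 1: a=-3, c=M1/2=1/4, d=(M2−M1)/(6·2)=-1/24, b=Δ1−h1·(2M1+M2)/6=-5/6
t_q=9/2 → seg 1, τ=3/2; S=-3+-5/6·τ+1/4·τ²+-1/24·τ³=-245/64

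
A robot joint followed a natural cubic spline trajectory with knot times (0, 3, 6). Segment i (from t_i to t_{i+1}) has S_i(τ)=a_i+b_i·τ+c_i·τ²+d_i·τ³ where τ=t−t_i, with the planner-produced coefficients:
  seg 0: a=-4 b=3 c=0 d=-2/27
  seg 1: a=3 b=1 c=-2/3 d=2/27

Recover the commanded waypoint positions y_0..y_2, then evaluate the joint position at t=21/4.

y_0 = S_0(0) = a_0 = -4
y_1 = S_1(0) = a_1 = 3
y_2 = S_1(3) = 2
t_q=21/4 is in segment 1 (τ=9/4); S_1(τ)=87/32

y_0=-4 y_1=3 y_2=2
S(21/4) = 87/32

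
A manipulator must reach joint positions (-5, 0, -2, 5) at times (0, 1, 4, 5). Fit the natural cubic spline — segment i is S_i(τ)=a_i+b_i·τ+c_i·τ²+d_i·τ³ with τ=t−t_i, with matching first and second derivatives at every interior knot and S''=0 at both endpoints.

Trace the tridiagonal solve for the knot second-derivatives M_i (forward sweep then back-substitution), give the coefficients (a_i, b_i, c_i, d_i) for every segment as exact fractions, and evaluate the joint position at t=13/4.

  seg 0: a=-5 b=206/33 c=0 d=-41/33
  seg 1: a=0 b=83/33 c=-41/11 d=8/9
  seg 2: a=-2 b=137/33 c=47/11 d=-47/33
S(13/4) = -543/176

Δ: Δ0=5, Δ1=-2/3, Δ2=7
row 1: diag=8, rhs=-34; c'=3/8, d'=-17/4
row 2: denom=8−3·3/8=55/8; d'=(46−3·-17/4)/(55/8)=94/11
back: M2=94/11
back: M1=-17/4−3/8·94/11=-82/11
M: M0=0, M1=-82/11, M2=94/11, M3=0
seg 0: a=-5, c=M0/2=0, d=(M1−M0)/(6·1)=-41/33, b=Δ0−h0·(2M0+M1)/6=206/33
seg 1: a=0, c=M1/2=-41/11, d=(M2−M1)/(6·3)=8/9, b=Δ1−h1·(2M1+M2)/6=83/33
seg 2: a=-2, c=M2/2=47/11, d=(M3−M2)/(6·1)=-47/33, b=Δ2−h2·(2M2+M3)/6=137/33
t_q=13/4 → seg 1, τ=9/4; S=0+83/33·τ+-41/11·τ²+8/9·τ³=-543/176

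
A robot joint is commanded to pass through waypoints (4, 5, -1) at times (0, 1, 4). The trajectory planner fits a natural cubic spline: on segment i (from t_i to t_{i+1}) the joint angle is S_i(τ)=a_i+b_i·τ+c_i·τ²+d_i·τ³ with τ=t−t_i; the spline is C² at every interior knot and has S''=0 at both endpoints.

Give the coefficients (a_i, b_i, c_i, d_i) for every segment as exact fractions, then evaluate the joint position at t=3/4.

Δ: Δ0=1, Δ1=-2
row 1: diag=8, rhs=-18; c'=3/8, d'=-9/4
back: M1=-9/4
M: M0=0, M1=-9/4, M2=0
seg 0: a=4, c=M0/2=0, d=(M1−M0)/(6·1)=-3/8, b=Δ0−h0·(2M0+M1)/6=11/8
seg 1: a=5, c=M1/2=-9/8, d=(M2−M1)/(6·3)=1/8, b=Δ1−h1·(2M1+M2)/6=1/4
t_q=3/4 → seg 0, τ=3/4; S=4+11/8·τ+0·τ²+-3/8·τ³=2495/512

  seg 0: a=4 b=11/8 c=0 d=-3/8
  seg 1: a=5 b=1/4 c=-9/8 d=1/8
S(3/4) = 2495/512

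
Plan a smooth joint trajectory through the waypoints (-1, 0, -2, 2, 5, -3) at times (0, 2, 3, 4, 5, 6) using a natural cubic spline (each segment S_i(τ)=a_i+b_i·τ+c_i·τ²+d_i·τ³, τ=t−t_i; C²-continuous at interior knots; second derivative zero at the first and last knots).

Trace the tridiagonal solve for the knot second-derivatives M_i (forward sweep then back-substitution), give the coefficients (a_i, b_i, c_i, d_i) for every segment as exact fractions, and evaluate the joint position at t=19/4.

Δ: Δ0=1/2, Δ1=-2, Δ2=4, Δ3=3, Δ4=-8
row 1: diag=6, rhs=-15; c'=1/6, d'=-5/2
row 2: denom=4−1·1/6=23/6; d'=(36−1·-5/2)/(23/6)=231/23
row 3: denom=4−1·6/23=86/23; d'=(-6−1·231/23)/(86/23)=-369/86
row 4: denom=4−1·23/86=321/86; d'=(-66−1·-369/86)/(321/86)=-1769/107
back: M4=-1769/107
back: M3=-369/86−23/86·-1769/107=14/107
back: M2=231/23−6/23·14/107=1071/107
back: M1=-5/2−1/6·1071/107=-446/107
M: M0=0, M1=-446/107, M2=1071/107, M3=14/107, M4=-1769/107, M5=0
seg 0: a=-1, c=M0/2=0, d=(M1−M0)/(6·2)=-223/642, b=Δ0−h0·(2M0+M1)/6=1213/642
seg 1: a=0, c=M1/2=-223/107, d=(M2−M1)/(6·1)=1517/642, b=Δ1−h1·(2M1+M2)/6=-1463/642
seg 2: a=-2, c=M2/2=1071/214, d=(M3−M2)/(6·1)=-1057/642, b=Δ2−h2·(2M2+M3)/6=206/321
seg 3: a=2, c=M3/2=7/107, d=(M4−M3)/(6·1)=-1783/642, b=Δ3−h3·(2M3+M4)/6=3667/642
seg 4: a=5, c=M4/2=-1769/214, d=(M5−M4)/(6·1)=1769/642, b=Δ4−h4·(2M4+M5)/6=-799/321
t_q=19/4 → seg 3, τ=3/4; S=2+3667/642·τ+7/107·τ²+-1783/642·τ³=70521/13696

  seg 0: a=-1 b=1213/642 c=0 d=-223/642
  seg 1: a=0 b=-1463/642 c=-223/107 d=1517/642
  seg 2: a=-2 b=206/321 c=1071/214 d=-1057/642
  seg 3: a=2 b=3667/642 c=7/107 d=-1783/642
  seg 4: a=5 b=-799/321 c=-1769/214 d=1769/642
S(19/4) = 70521/13696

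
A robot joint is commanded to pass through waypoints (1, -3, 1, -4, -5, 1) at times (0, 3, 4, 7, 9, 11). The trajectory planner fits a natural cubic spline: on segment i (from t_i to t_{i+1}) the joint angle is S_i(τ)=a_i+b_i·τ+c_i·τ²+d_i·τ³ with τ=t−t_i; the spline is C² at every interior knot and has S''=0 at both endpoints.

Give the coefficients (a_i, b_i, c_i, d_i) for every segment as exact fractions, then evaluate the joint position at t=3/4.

  seg 0: a=1 b=-15505/4212 c=0 d=9889/37908
  seg 1: a=-3 b=7081/2106 c=9889/4212 d=-2401/1404
  seg 2: a=1 b=12331/4212 c=-2930/1053 d=15809/37908
  seg 3: a=-4 b=-5281/2106 c=1363/1404 d=139/8424
  seg 4: a=-5 b=1657/1053 c=751/702 d=-751/4212
S(3/4) = -49445/29952

Δ: Δ0=-4/3, Δ1=4, Δ2=-5/3, Δ3=-1/2, Δ4=3
row 1: diag=8, rhs=32; c'=1/8, d'=4
row 2: denom=8−1·1/8=63/8; d'=(-34−1·4)/(63/8)=-304/63
row 3: denom=10−3·8/21=62/7; d'=(7−3·-304/63)/(62/7)=451/186
row 4: denom=8−2·7/31=234/31; d'=(21−2·451/186)/(234/31)=751/351
back: M4=751/351
back: M3=451/186−7/31·751/351=1363/702
back: M2=-304/63−8/21·1363/702=-5860/1053
back: M1=4−1/8·-5860/1053=9889/2106
M: M0=0, M1=9889/2106, M2=-5860/1053, M3=1363/702, M4=751/351, M5=0
seg 0: a=1, c=M0/2=0, d=(M1−M0)/(6·3)=9889/37908, b=Δ0−h0·(2M0+M1)/6=-15505/4212
seg 1: a=-3, c=M1/2=9889/4212, d=(M2−M1)/(6·1)=-2401/1404, b=Δ1−h1·(2M1+M2)/6=7081/2106
seg 2: a=1, c=M2/2=-2930/1053, d=(M3−M2)/(6·3)=15809/37908, b=Δ2−h2·(2M2+M3)/6=12331/4212
seg 3: a=-4, c=M3/2=1363/1404, d=(M4−M3)/(6·2)=139/8424, b=Δ3−h3·(2M3+M4)/6=-5281/2106
seg 4: a=-5, c=M4/2=751/702, d=(M5−M4)/(6·2)=-751/4212, b=Δ4−h4·(2M4+M5)/6=1657/1053
t_q=3/4 → seg 0, τ=3/4; S=1+-15505/4212·τ+0·τ²+9889/37908·τ³=-49445/29952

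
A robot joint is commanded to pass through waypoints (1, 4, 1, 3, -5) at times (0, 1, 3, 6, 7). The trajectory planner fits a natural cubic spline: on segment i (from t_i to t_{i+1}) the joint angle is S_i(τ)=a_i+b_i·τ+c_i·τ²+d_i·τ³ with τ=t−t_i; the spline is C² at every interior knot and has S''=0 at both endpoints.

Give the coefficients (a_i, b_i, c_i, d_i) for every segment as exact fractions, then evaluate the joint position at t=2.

Δ: Δ0=3, Δ1=-3/2, Δ2=2/3, Δ3=-8
row 1: diag=6, rhs=-27; c'=1/3, d'=-9/2
row 2: denom=10−2·1/3=28/3; d'=(13−2·-9/2)/(28/3)=33/14
row 3: denom=8−3·9/28=197/28; d'=(-52−3·33/14)/(197/28)=-1654/197
back: M3=-1654/197
back: M2=33/14−9/28·-1654/197=996/197
back: M1=-9/2−1/3·996/197=-2437/394
M: M0=0, M1=-2437/394, M2=996/197, M3=-1654/197, M4=0
seg 0: a=1, c=M0/2=0, d=(M1−M0)/(6·1)=-2437/2364, b=Δ0−h0·(2M0+M1)/6=9529/2364
seg 1: a=4, c=M1/2=-2437/788, d=(M2−M1)/(6·2)=4429/4728, b=Δ1−h1·(2M1+M2)/6=1109/1182
seg 2: a=1, c=M2/2=498/197, d=(M3−M2)/(6·3)=-1325/1773, b=Δ2−h2·(2M2+M3)/6=-113/591
seg 3: a=3, c=M3/2=-827/197, d=(M4−M3)/(6·1)=827/591, b=Δ3−h3·(2M3+M4)/6=-3074/591
t_q=2 → seg 1, τ=1; S=4+1109/1182·τ+-2437/788·τ²+4429/4728·τ³=4385/1576

  seg 0: a=1 b=9529/2364 c=0 d=-2437/2364
  seg 1: a=4 b=1109/1182 c=-2437/788 d=4429/4728
  seg 2: a=1 b=-113/591 c=498/197 d=-1325/1773
  seg 3: a=3 b=-3074/591 c=-827/197 d=827/591
S(2) = 4385/1576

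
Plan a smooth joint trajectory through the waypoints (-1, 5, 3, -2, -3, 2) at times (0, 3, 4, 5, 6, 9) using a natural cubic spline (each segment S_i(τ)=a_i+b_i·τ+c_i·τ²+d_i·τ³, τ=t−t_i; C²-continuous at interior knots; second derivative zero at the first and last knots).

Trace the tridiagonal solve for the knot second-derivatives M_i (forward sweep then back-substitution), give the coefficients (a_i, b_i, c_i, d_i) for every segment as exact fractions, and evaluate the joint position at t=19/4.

  seg 0: a=-1 b=2819/897 c=0 d=-1025/8073
  seg 1: a=5 b=-256/897 c=-1025/897 d=-171/299
  seg 2: a=3 b=-3845/897 c=-2564/897 d=148/69
  seg 3: a=-2 b=-1067/299 c=3208/897 d=-904/897
  seg 4: a=-3 b=503/897 c=496/897 d=-496/8073
S(19/4) = -4391/4784

Δ: Δ0=2, Δ1=-2, Δ2=-5, Δ3=-1, Δ4=5/3
row 1: diag=8, rhs=-24; c'=1/8, d'=-3
row 2: denom=4−1·1/8=31/8; d'=(-18−1·-3)/(31/8)=-120/31
row 3: denom=4−1·8/31=116/31; d'=(24−1·-120/31)/(116/31)=216/29
row 4: denom=8−1·31/116=897/116; d'=(16−1·216/29)/(897/116)=992/897
back: M4=992/897
back: M3=216/29−31/116·992/897=6416/897
back: M2=-120/31−8/31·6416/897=-5128/897
back: M1=-3−1/8·-5128/897=-2050/897
M: M0=0, M1=-2050/897, M2=-5128/897, M3=6416/897, M4=992/897, M5=0
seg 0: a=-1, c=M0/2=0, d=(M1−M0)/(6·3)=-1025/8073, b=Δ0−h0·(2M0+M1)/6=2819/897
seg 1: a=5, c=M1/2=-1025/897, d=(M2−M1)/(6·1)=-171/299, b=Δ1−h1·(2M1+M2)/6=-256/897
seg 2: a=3, c=M2/2=-2564/897, d=(M3−M2)/(6·1)=148/69, b=Δ2−h2·(2M2+M3)/6=-3845/897
seg 3: a=-2, c=M3/2=3208/897, d=(M4−M3)/(6·1)=-904/897, b=Δ3−h3·(2M3+M4)/6=-1067/299
seg 4: a=-3, c=M4/2=496/897, d=(M5−M4)/(6·3)=-496/8073, b=Δ4−h4·(2M4+M5)/6=503/897
t_q=19/4 → seg 2, τ=3/4; S=3+-3845/897·τ+-2564/897·τ²+148/69·τ³=-4391/4784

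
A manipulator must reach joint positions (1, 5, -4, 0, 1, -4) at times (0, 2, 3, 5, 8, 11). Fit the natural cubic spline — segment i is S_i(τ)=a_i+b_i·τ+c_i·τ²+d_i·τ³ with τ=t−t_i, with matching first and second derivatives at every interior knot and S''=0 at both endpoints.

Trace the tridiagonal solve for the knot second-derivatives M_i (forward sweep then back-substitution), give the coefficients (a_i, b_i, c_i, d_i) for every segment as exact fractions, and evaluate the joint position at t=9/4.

Δ: Δ0=2, Δ1=-9, Δ2=2, Δ3=1/3, Δ4=-5/3
row 1: diag=6, rhs=-66; c'=1/6, d'=-11
row 2: denom=6−1·1/6=35/6; d'=(66−1·-11)/(35/6)=66/5
row 3: denom=10−2·12/35=326/35; d'=(-10−2·66/5)/(326/35)=-637/163
row 4: denom=12−3·105/326=3597/326; d'=(-12−3·-637/163)/(3597/326)=-30/1199
back: M4=-30/1199
back: M3=-637/163−105/326·-30/1199=-4676/1199
back: M2=66/5−12/35·-4676/1199=17430/1199
back: M1=-11−1/6·17430/1199=-16094/1199
M: M0=0, M1=-16094/1199, M2=17430/1199, M3=-4676/1199, M4=-30/1199, M5=0
seg 0: a=1, c=M0/2=0, d=(M1−M0)/(6·2)=-8047/7194, b=Δ0−h0·(2M0+M1)/6=23288/3597
seg 1: a=5, c=M1/2=-8047/1199, d=(M2−M1)/(6·1)=16762/3597, b=Δ1−h1·(2M1+M2)/6=-24994/3597
seg 2: a=-4, c=M2/2=8715/1199, d=(M3−M2)/(6·2)=-11053/7194, b=Δ2−h2·(2M2+M3)/6=-2090/327
seg 3: a=0, c=M3/2=-2338/1199, d=(M4−M3)/(6·3)=2323/10791, b=Δ3−h3·(2M3+M4)/6=15272/3597
seg 4: a=1, c=M4/2=-15/1199, d=(M5−M4)/(6·3)=5/3597, b=Δ4−h4·(2M4+M5)/6=-5905/3597
t_q=9/4 → seg 1, τ=1/4; S=5+-24994/3597·τ+-8047/1199·τ²+16762/3597·τ³=111889/38368

  seg 0: a=1 b=23288/3597 c=0 d=-8047/7194
  seg 1: a=5 b=-24994/3597 c=-8047/1199 d=16762/3597
  seg 2: a=-4 b=-2090/327 c=8715/1199 d=-11053/7194
  seg 3: a=0 b=15272/3597 c=-2338/1199 d=2323/10791
  seg 4: a=1 b=-5905/3597 c=-15/1199 d=5/3597
S(9/4) = 111889/38368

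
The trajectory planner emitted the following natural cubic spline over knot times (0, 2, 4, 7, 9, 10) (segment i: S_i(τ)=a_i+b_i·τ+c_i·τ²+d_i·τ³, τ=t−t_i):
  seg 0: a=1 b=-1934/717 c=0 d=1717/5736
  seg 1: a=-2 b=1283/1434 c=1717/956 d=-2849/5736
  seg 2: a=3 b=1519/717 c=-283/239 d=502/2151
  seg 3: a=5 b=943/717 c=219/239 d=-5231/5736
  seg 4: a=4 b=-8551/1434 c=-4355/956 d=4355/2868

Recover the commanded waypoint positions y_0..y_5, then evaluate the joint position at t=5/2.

y_0=1 y_1=-2 y_2=3 y_3=5 y_4=4 y_5=-5
S(5/2) = -17831/15296

y_0 = S_0(0) = a_0 = 1
y_1 = S_1(0) = a_1 = -2
y_2 = S_2(0) = a_2 = 3
y_3 = S_3(0) = a_3 = 5
y_4 = S_4(0) = a_4 = 4
y_5 = S_4(1) = -5
t_q=5/2 is in segment 1 (τ=1/2); S_1(τ)=-17831/15296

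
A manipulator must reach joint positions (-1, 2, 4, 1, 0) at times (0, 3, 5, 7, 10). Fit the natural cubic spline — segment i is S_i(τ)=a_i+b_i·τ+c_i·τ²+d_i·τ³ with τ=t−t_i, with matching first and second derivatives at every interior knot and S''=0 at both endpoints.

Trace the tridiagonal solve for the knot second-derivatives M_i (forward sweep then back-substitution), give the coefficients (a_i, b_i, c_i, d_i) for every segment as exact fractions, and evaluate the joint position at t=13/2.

  seg 0: a=-1 b=139/180 c=0 d=41/1620
  seg 1: a=2 b=131/90 c=41/180 d=-41/180
  seg 2: a=4 b=-11/30 c=-41/36 d=103/360
  seg 3: a=1 b=-67/45 c=26/45 d=-26/405
S(13/2) = 593/320

Δ: Δ0=1, Δ1=1, Δ2=-3/2, Δ3=-1/3
row 1: diag=10, rhs=0; c'=1/5, d'=0
row 2: denom=8−2·1/5=38/5; d'=(-15−2·0)/(38/5)=-75/38
row 3: denom=10−2·5/19=180/19; d'=(7−2·-75/38)/(180/19)=52/45
back: M3=52/45
back: M2=-75/38−5/19·52/45=-41/18
back: M1=0−1/5·-41/18=41/90
M: M0=0, M1=41/90, M2=-41/18, M3=52/45, M4=0
seg 0: a=-1, c=M0/2=0, d=(M1−M0)/(6·3)=41/1620, b=Δ0−h0·(2M0+M1)/6=139/180
seg 1: a=2, c=M1/2=41/180, d=(M2−M1)/(6·2)=-41/180, b=Δ1−h1·(2M1+M2)/6=131/90
seg 2: a=4, c=M2/2=-41/36, d=(M3−M2)/(6·2)=103/360, b=Δ2−h2·(2M2+M3)/6=-11/30
seg 3: a=1, c=M3/2=26/45, d=(M4−M3)/(6·3)=-26/405, b=Δ3−h3·(2M3+M4)/6=-67/45
t_q=13/2 → seg 2, τ=3/2; S=4+-11/30·τ+-41/36·τ²+103/360·τ³=593/320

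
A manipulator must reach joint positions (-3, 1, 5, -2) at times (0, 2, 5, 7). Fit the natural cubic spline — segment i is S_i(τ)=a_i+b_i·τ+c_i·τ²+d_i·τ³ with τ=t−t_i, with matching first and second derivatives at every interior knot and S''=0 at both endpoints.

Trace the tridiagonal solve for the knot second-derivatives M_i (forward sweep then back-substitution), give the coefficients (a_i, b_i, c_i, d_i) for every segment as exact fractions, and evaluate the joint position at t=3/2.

Δ: Δ0=2, Δ1=4/3, Δ2=-7/2
row 1: diag=10, rhs=-4; c'=3/10, d'=-2/5
row 2: denom=10−3·3/10=91/10; d'=(-29−3·-2/5)/(91/10)=-278/91
back: M2=-278/91
back: M1=-2/5−3/10·-278/91=47/91
M: M0=0, M1=47/91, M2=-278/91, M3=0
seg 0: a=-3, c=M0/2=0, d=(M1−M0)/(6·2)=47/1092, b=Δ0−h0·(2M0+M1)/6=499/273
seg 1: a=1, c=M1/2=47/182, d=(M2−M1)/(6·3)=-25/126, b=Δ1−h1·(2M1+M2)/6=640/273
seg 2: a=5, c=M2/2=-139/91, d=(M3−M2)/(6·2)=139/546, b=Δ2−h2·(2M2+M3)/6=-799/546
t_q=3/2 → seg 0, τ=3/2; S=-3+499/273·τ+0·τ²+47/1092·τ³=-47/416

  seg 0: a=-3 b=499/273 c=0 d=47/1092
  seg 1: a=1 b=640/273 c=47/182 d=-25/126
  seg 2: a=5 b=-799/546 c=-139/91 d=139/546
S(3/2) = -47/416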